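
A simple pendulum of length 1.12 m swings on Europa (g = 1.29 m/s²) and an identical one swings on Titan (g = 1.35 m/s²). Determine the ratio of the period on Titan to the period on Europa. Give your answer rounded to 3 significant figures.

0.978

T ∝ 1/√g, so T₂/T₁ = √(g₁/g₂) = √(1.29/1.35) = 0.978.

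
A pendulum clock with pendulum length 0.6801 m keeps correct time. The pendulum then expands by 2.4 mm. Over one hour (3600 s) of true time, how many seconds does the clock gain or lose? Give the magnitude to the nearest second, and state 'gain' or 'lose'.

lose 6 s

T ∝ √L, so T'/T = √(0.68250/0.6801) = 1.00176.
In 3600 s of true time the clock registers 3600/1.00176 = 3593.7 s, so it loses 6 s.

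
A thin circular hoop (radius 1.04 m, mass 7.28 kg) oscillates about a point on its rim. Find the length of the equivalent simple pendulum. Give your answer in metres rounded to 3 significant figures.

2.08 m

The equivalent simple-pendulum length is L_eq = I/(md), where I is about the pivot and d = 1.040 m.
I_cm = mR² = 7.874 kg·m², so I = I_cm + md² = 7.874 + 7.874 = 15.75 kg·m².
L_eq = 15.75/(7.28 × 1.040) = 2.08 m.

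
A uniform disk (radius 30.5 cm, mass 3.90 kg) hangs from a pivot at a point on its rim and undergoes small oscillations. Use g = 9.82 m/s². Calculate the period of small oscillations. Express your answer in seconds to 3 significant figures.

1.36 s

I_cm = ½mr² = 0.1814 kg·m². The pivot is at distance d = 0.305 m from the centre of mass.
By the parallel-axis theorem, I = I_cm + md² = 0.1814 + 0.3628 = 0.5442 kg·m².
T = 2π√(I/(mgd)) = 2π√(0.5442/(3.90 × 9.82 × 0.305)) = 1.36 s.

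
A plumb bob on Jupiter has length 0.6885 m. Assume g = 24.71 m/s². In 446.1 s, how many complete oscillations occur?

T = 2π√(L/g) = 2π√(0.6885/24.71) = 1.0488 s.
Number of complete oscillations = ⌊446.1/1.0488⌋ = ⌊425.34⌋ = 425.

425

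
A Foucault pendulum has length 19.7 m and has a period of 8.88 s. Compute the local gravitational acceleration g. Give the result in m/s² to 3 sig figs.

9.86 m/s²

From T = 2π√(L/g), g = 4π²L/T² = 4π² × 19.7/8.880² = 9.86 m/s².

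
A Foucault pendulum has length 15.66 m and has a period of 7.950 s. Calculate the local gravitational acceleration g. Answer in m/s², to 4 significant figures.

From T = 2π√(L/g), g = 4π²L/T² = 4π² × 15.66/7.9500² = 9.782 m/s².

9.782 m/s²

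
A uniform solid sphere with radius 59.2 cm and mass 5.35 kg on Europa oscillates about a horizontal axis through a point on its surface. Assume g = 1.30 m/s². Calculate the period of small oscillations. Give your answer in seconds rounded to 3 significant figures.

5.02 s

I_cm = (2/5)mr² = 0.7500 kg·m². The pivot is at distance d = 0.592 m from the centre of mass.
By the parallel-axis theorem, I = I_cm + md² = 0.7500 + 1.875 = 2.625 kg·m².
T = 2π√(I/(mgd)) = 2π√(2.625/(5.35 × 1.30 × 0.592)) = 5.02 s.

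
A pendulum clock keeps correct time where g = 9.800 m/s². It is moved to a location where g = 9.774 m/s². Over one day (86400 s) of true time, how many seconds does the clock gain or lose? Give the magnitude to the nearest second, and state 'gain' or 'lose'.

lose 115 s

The clock's period scales as T ∝ 1/√g, so T'/T = √(9.800/9.774) = 1.00133.
In 86400 s of true time the clock registers 86400/1.00133 = 86285.3 s, so it loses 115 s.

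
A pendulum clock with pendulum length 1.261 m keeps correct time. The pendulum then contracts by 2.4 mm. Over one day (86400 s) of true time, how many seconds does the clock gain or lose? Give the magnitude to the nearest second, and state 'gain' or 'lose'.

gain 82 s

T ∝ √L, so T'/T = √(1.25860/1.261) = 0.999048.
In 86400 s of true time the clock registers 86400/0.999048 = 86482.3 s, so it gains 82 s.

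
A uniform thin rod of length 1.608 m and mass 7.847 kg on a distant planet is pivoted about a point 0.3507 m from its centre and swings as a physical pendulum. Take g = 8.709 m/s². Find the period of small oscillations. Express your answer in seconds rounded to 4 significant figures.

For a physical pendulum T = 2π√(I/(mgd)), with d = 0.35070 m from pivot to centre of mass.
I_cm = mL²/12 = 7.847 × 1.608²/12 = 1.6908 kg·m²; I = I_cm + md² = 1.6908 + 7.847 × 0.35070² = 2.6559 kg·m².
T = 2π√(2.6559/(7.847 × 8.709 × 0.35070)) = 2.092 s.

2.092 s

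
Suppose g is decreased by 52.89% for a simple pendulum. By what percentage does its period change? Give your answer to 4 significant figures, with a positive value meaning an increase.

45.69%

T ∝ 1/√g, so T'/T = 1/√(0.47110) = 1.4569.
Percentage change in T = (1.4569 − 1) × 100% = 45.69%.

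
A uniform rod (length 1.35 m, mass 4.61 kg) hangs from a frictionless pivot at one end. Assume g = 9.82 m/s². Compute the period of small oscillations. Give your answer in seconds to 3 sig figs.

For a physical pendulum T = 2π√(I/(mgd)), with d = 0.6750 m from pivot to centre of mass.
I_cm = mL²/12 = 4.61 × 1.35²/12 = 0.7001 kg·m²; I = I_cm + md² = 0.7001 + 4.61 × 0.6750² = 2.801 kg·m².
T = 2π√(2.801/(4.61 × 9.82 × 0.6750)) = 1.90 s.

1.90 s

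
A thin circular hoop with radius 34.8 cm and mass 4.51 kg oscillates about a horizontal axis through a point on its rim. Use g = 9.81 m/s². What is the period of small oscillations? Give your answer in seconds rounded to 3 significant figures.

I_cm = mr² = 0.5462 kg·m². The pivot is at distance d = 0.348 m from the centre of mass.
By the parallel-axis theorem, I = I_cm + md² = 0.5462 + 0.5462 = 1.092 kg·m².
T = 2π√(I/(mgd)) = 2π√(1.092/(4.51 × 9.81 × 0.348)) = 1.67 s.

1.67 s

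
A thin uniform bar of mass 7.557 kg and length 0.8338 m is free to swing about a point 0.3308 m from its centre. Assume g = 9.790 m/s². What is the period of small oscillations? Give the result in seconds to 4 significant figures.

For a physical pendulum T = 2π√(I/(mgd)), with d = 0.33080 m from pivot to centre of mass.
I_cm = mL²/12 = 7.557 × 0.8338²/12 = 0.43782 kg·m²; I = I_cm + md² = 0.43782 + 7.557 × 0.33080² = 1.2648 kg·m².
T = 2π√(1.2648/(7.557 × 9.790 × 0.33080)) = 1.428 s.

1.428 s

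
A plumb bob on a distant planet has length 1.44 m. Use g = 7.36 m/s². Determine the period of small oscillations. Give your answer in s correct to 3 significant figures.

T = 2π√(L/g) = 2π√(1.44/7.36) = 2π × 0.4423 = 2.78 s.

2.78 s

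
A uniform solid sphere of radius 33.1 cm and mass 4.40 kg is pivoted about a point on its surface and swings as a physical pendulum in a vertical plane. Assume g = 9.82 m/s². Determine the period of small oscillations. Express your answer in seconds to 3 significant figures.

1.36 s

I_cm = (2/5)mr² = 0.1928 kg·m². The pivot is at distance d = 0.331 m from the centre of mass.
By the parallel-axis theorem, I = I_cm + md² = 0.1928 + 0.4821 = 0.6749 kg·m².
T = 2π√(I/(mgd)) = 2π√(0.6749/(4.40 × 9.82 × 0.331)) = 1.36 s.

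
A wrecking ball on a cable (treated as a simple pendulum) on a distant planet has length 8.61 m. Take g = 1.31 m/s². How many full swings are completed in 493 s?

T = 2π√(L/g) = 2π√(8.61/1.31) = 16.11 s.
Number of complete oscillations = ⌊493/16.11⌋ = ⌊30.61⌋ = 30.

30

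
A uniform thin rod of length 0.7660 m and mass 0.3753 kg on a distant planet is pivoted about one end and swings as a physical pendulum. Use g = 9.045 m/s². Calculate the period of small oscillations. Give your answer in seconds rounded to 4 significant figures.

For a physical pendulum T = 2π√(I/(mgd)), with d = 0.38300 m from pivot to centre of mass.
I_cm = mL²/12 = 0.3753 × 0.7660²/12 = 0.018351 kg·m²; I = I_cm + md² = 0.018351 + 0.3753 × 0.38300² = 0.073403 kg·m².
T = 2π√(0.073403/(0.3753 × 9.045 × 0.38300)) = 1.493 s.

1.493 s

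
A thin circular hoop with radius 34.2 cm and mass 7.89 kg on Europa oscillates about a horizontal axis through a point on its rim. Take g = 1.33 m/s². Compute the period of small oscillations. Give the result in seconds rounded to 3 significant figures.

4.51 s

I_cm = mr² = 0.9228 kg·m². The pivot is at distance d = 0.342 m from the centre of mass.
By the parallel-axis theorem, I = I_cm + md² = 0.9228 + 0.9228 = 1.846 kg·m².
T = 2π√(I/(mgd)) = 2π√(1.846/(7.89 × 1.33 × 0.342)) = 4.51 s.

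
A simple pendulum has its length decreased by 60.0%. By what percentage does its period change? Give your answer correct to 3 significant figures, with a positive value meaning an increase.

T ∝ √L, so T'/T = √(0.4000) = 0.6325.
Percentage change in T = (0.6325 − 1) × 100% = -36.8%.

-36.8%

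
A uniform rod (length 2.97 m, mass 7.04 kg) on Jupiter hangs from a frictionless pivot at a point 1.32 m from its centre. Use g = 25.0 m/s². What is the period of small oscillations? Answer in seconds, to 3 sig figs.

1.72 s

For a physical pendulum T = 2π√(I/(mgd)), with d = 1.320 m from pivot to centre of mass.
I_cm = mL²/12 = 7.04 × 2.97²/12 = 5.175 kg·m²; I = I_cm + md² = 5.175 + 7.04 × 1.320² = 17.44 kg·m².
T = 2π√(17.44/(7.04 × 25.0 × 1.320)) = 1.72 s.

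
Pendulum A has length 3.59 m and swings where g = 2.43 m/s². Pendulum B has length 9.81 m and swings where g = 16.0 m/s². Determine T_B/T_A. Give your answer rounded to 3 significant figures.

0.644

T = 2π√(L/g), so T_B/T_A = √((L_B/g_B)/(L_A/g_A)) = √((9.81/16.0)/(3.59/2.43)) = 0.644.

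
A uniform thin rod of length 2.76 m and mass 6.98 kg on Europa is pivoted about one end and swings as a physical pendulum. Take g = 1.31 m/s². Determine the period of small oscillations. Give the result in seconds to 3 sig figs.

For a physical pendulum T = 2π√(I/(mgd)), with d = 1.380 m from pivot to centre of mass.
I_cm = mL²/12 = 6.98 × 2.76²/12 = 4.431 kg·m²; I = I_cm + md² = 4.431 + 6.98 × 1.380² = 17.72 kg·m².
T = 2π√(17.72/(6.98 × 1.31 × 1.380)) = 7.45 s.

7.45 s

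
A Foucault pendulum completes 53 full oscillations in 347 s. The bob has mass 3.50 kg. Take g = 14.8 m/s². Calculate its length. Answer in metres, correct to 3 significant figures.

16.1 m

T = 347/53 = 6.547 s.
From T = 2π√(L/g), L = gT²/(4π²) = 14.8 × 6.547²/(4π²) = 16.1 m.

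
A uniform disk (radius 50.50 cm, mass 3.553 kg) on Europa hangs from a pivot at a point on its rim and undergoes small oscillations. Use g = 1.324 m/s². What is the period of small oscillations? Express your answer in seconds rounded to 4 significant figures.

4.753 s

I_cm = ½mr² = 0.45305 kg·m². The pivot is at distance d = 0.5050 m from the centre of mass.
By the parallel-axis theorem, I = I_cm + md² = 0.45305 + 0.90610 = 1.3592 kg·m².
T = 2π√(I/(mgd)) = 2π√(1.3592/(3.553 × 1.324 × 0.5050)) = 4.753 s.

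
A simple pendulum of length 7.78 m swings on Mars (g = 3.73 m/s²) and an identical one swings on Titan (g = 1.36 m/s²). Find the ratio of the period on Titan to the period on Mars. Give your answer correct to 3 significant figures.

T ∝ 1/√g, so T₂/T₁ = √(g₁/g₂) = √(3.73/1.36) = 1.66.

1.66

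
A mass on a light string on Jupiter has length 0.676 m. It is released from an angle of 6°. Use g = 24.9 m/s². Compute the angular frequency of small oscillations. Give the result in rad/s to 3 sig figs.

ω = √(g/L) = √(24.9/0.676) = 6.07 rad/s.

6.07 rad/s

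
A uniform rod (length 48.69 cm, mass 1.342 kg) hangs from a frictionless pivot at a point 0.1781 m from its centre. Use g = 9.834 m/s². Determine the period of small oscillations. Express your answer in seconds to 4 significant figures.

1.077 s

For a physical pendulum T = 2π√(I/(mgd)), with d = 0.17810 m from pivot to centre of mass.
I_cm = mL²/12 = 1.342 × 0.4869²/12 = 0.026513 kg·m²; I = I_cm + md² = 0.026513 + 1.342 × 0.17810² = 0.069080 kg·m².
T = 2π√(0.069080/(1.342 × 9.834 × 0.17810)) = 1.077 s.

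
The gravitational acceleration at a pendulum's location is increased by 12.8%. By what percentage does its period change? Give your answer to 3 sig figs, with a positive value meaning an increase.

T ∝ 1/√g, so T'/T = 1/√(1.128) = 0.9416.
Percentage change in T = (0.9416 − 1) × 100% = -5.84%.

-5.84%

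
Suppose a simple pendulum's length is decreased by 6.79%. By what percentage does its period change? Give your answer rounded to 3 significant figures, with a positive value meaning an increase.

T ∝ √L, so T'/T = √(0.9321) = 0.9655.
Percentage change in T = (0.9655 − 1) × 100% = -3.45%.

-3.45%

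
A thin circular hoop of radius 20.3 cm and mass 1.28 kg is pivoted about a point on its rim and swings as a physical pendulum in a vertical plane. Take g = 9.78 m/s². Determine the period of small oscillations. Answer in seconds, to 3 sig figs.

1.28 s

I_cm = mr² = 0.05275 kg·m². The pivot is at distance d = 0.203 m from the centre of mass.
By the parallel-axis theorem, I = I_cm + md² = 0.05275 + 0.05275 = 0.1055 kg·m².
T = 2π√(I/(mgd)) = 2π√(0.1055/(1.28 × 9.78 × 0.203)) = 1.28 s.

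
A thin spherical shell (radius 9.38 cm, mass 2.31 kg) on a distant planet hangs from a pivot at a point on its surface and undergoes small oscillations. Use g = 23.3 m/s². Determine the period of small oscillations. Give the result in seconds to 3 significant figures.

0.515 s

I_cm = (2/3)mr² = 0.01355 kg·m². The pivot is at distance d = 0.0938 m from the centre of mass.
By the parallel-axis theorem, I = I_cm + md² = 0.01355 + 0.02032 = 0.03387 kg·m².
T = 2π√(I/(mgd)) = 2π√(0.03387/(2.31 × 23.3 × 0.0938)) = 0.515 s.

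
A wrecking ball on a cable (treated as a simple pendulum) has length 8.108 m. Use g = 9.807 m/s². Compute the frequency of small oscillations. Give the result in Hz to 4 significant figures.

T = 2π√(L/g) = 2π√(8.108/9.807) = 5.7131 s, so f = 1/T = 0.1750 Hz.

0.1750 Hz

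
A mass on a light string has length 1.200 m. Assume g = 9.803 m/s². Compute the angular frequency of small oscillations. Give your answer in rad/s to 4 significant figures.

2.858 rad/s

ω = √(g/L) = √(9.803/1.200) = 2.858 rad/s.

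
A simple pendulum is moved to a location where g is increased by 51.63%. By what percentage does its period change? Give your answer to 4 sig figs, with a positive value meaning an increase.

T ∝ 1/√g, so T'/T = 1/√(1.5163) = 0.81210.
Percentage change in T = (0.81210 − 1) × 100% = -18.79%.

-18.79%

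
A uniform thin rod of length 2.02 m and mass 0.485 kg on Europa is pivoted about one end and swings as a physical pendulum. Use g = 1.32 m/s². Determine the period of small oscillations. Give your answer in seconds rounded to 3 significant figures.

6.35 s

For a physical pendulum T = 2π√(I/(mgd)), with d = 1.010 m from pivot to centre of mass.
I_cm = mL²/12 = 0.485 × 2.02²/12 = 0.1649 kg·m²; I = I_cm + md² = 0.1649 + 0.485 × 1.010² = 0.6597 kg·m².
T = 2π√(0.6597/(0.485 × 1.32 × 1.010)) = 6.35 s.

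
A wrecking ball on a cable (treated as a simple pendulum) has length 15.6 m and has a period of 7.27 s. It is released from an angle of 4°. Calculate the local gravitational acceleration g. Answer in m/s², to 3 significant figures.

11.7 m/s²

From T = 2π√(L/g), g = 4π²L/T² = 4π² × 15.6/7.270² = 11.7 m/s².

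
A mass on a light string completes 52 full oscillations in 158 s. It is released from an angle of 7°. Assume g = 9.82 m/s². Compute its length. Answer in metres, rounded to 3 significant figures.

T = 158/52 = 3.038 s.
From T = 2π√(L/g), L = gT²/(4π²) = 9.82 × 3.038²/(4π²) = 2.30 m.

2.30 m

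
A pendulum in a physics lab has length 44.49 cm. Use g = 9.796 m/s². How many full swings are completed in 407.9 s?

304

T = 2π√(L/g) = 2π√(0.4449/9.796) = 1.3390 s.
Number of complete oscillations = ⌊407.9/1.3390⌋ = ⌊304.63⌋ = 304.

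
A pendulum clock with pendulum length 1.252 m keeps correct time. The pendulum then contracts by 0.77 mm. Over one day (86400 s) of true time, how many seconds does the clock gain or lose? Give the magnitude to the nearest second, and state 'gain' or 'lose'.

gain 27 s

T ∝ √L, so T'/T = √(1.25123/1.252) = 0.999692.
In 86400 s of true time the clock registers 86400/0.999692 = 86426.6 s, so it gains 27 s.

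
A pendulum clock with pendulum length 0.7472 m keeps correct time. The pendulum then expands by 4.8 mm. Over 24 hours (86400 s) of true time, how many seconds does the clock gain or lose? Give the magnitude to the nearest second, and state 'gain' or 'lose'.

lose 276 s

T ∝ √L, so T'/T = √(0.75200/0.7472) = 1.00321.
In 86400 s of true time the clock registers 86400/1.00321 = 86123.8 s, so it loses 276 s.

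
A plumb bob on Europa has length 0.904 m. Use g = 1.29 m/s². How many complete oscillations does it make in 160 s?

30

T = 2π√(L/g) = 2π√(0.904/1.29) = 5.260 s.
Number of complete oscillations = ⌊160/5.260⌋ = ⌊30.42⌋ = 30.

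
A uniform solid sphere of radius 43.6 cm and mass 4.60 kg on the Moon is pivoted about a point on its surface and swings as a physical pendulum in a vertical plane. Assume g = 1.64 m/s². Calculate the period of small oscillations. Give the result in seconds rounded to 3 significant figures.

3.83 s

I_cm = (2/5)mr² = 0.3498 kg·m². The pivot is at distance d = 0.436 m from the centre of mass.
By the parallel-axis theorem, I = I_cm + md² = 0.3498 + 0.8744 = 1.224 kg·m².
T = 2π√(I/(mgd)) = 2π√(1.224/(4.60 × 1.64 × 0.436)) = 3.83 s.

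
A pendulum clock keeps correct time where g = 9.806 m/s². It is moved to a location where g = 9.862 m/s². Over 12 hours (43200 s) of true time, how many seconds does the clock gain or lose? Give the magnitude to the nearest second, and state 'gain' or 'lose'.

gain 123 s

The clock's period scales as T ∝ 1/√g, so T'/T = √(9.806/9.862) = 0.997157.
In 43200 s of true time the clock registers 43200/0.997157 = 43323.2 s, so it gains 123 s.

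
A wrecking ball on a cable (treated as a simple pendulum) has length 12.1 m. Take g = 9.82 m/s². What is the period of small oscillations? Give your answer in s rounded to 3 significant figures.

T = 2π√(L/g) = 2π√(12.1/9.82) = 2π × 1.110 = 6.97 s.

6.97 s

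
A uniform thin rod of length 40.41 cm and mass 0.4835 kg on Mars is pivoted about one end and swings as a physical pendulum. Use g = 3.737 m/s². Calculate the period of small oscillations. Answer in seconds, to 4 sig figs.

1.687 s

For a physical pendulum T = 2π√(I/(mgd)), with d = 0.20205 m from pivot to centre of mass.
I_cm = mL²/12 = 0.4835 × 0.4041²/12 = 0.0065795 kg·m²; I = I_cm + md² = 0.0065795 + 0.4835 × 0.20205² = 0.026318 kg·m².
T = 2π√(0.026318/(0.4835 × 3.737 × 0.20205)) = 1.687 s.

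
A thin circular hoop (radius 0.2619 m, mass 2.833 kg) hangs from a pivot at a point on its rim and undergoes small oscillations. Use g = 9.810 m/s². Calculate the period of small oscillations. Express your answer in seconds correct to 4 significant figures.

I_cm = mr² = 0.19432 kg·m². The pivot is at distance d = 0.2619 m from the centre of mass.
By the parallel-axis theorem, I = I_cm + md² = 0.19432 + 0.19432 = 0.38864 kg·m².
T = 2π√(I/(mgd)) = 2π√(0.38864/(2.833 × 9.810 × 0.2619)) = 1.452 s.

1.452 s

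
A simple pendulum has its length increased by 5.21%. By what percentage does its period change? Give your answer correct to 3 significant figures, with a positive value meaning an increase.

T ∝ √L, so T'/T = √(1.052) = 1.026.
Percentage change in T = (1.026 − 1) × 100% = 2.57%.

2.57%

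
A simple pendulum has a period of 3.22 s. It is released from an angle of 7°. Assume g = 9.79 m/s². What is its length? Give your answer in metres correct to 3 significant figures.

From T = 2π√(L/g), L = gT²/(4π²) = 9.79 × 3.220²/(4π²) = 2.57 m.

2.57 m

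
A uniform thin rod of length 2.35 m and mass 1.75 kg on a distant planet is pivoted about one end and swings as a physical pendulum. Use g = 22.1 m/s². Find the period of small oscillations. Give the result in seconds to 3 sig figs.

1.67 s

For a physical pendulum T = 2π√(I/(mgd)), with d = 1.175 m from pivot to centre of mass.
I_cm = mL²/12 = 1.75 × 2.35²/12 = 0.8054 kg·m²; I = I_cm + md² = 0.8054 + 1.75 × 1.175² = 3.221 kg·m².
T = 2π√(3.221/(1.75 × 22.1 × 1.175)) = 1.67 s.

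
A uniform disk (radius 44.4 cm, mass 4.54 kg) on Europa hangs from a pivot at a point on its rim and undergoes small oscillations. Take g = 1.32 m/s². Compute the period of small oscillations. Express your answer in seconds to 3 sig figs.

4.46 s

I_cm = ½mr² = 0.4475 kg·m². The pivot is at distance d = 0.444 m from the centre of mass.
By the parallel-axis theorem, I = I_cm + md² = 0.4475 + 0.8950 = 1.342 kg·m².
T = 2π√(I/(mgd)) = 2π√(1.342/(4.54 × 1.32 × 0.444)) = 4.46 s.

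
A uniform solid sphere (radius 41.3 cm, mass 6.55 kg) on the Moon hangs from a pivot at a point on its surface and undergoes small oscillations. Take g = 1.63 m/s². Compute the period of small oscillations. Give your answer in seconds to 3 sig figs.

I_cm = (2/5)mr² = 0.4469 kg·m². The pivot is at distance d = 0.413 m from the centre of mass.
By the parallel-axis theorem, I = I_cm + md² = 0.4469 + 1.117 = 1.564 kg·m².
T = 2π√(I/(mgd)) = 2π√(1.564/(6.55 × 1.63 × 0.413)) = 3.74 s.

3.74 s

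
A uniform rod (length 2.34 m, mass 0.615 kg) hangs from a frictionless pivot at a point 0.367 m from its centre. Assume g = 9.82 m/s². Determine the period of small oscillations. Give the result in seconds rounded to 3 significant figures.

2.54 s

For a physical pendulum T = 2π√(I/(mgd)), with d = 0.3670 m from pivot to centre of mass.
I_cm = mL²/12 = 0.615 × 2.34²/12 = 0.2806 kg·m²; I = I_cm + md² = 0.2806 + 0.615 × 0.3670² = 0.3635 kg·m².
T = 2π√(0.3635/(0.615 × 9.82 × 0.3670)) = 2.54 s.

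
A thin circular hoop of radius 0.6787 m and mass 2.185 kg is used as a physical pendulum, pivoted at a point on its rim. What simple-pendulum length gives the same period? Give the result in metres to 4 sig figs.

1.357 m

The equivalent simple-pendulum length is L_eq = I/(md), where I is about the pivot and d = 0.67870 m.
I_cm = mR² = 1.0065 kg·m², so I = I_cm + md² = 1.0065 + 1.0065 = 2.0130 kg·m².
L_eq = 2.0130/(2.185 × 0.67870) = 1.357 m.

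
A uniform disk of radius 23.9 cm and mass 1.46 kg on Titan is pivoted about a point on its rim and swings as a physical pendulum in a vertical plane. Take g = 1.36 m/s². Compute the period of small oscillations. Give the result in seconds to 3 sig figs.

I_cm = ½mr² = 0.04170 kg·m². The pivot is at distance d = 0.239 m from the centre of mass.
By the parallel-axis theorem, I = I_cm + md² = 0.04170 + 0.08340 = 0.1251 kg·m².
T = 2π√(I/(mgd)) = 2π√(0.1251/(1.46 × 1.36 × 0.239)) = 3.23 s.

3.23 s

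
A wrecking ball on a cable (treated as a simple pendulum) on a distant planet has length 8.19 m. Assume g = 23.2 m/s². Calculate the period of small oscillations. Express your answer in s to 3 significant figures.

3.73 s

T = 2π√(L/g) = 2π√(8.19/23.2) = 2π × 0.5942 = 3.73 s.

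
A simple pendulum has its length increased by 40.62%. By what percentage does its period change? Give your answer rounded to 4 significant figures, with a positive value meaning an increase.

T ∝ √L, so T'/T = √(1.4062) = 1.1858.
Percentage change in T = (1.1858 − 1) × 100% = 18.58%.

18.58%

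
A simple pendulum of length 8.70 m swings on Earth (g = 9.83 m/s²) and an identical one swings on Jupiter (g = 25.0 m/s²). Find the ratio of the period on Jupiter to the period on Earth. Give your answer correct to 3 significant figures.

0.627

T ∝ 1/√g, so T₂/T₁ = √(g₁/g₂) = √(9.83/25.0) = 0.627.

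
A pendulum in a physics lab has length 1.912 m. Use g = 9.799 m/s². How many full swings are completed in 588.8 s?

212

T = 2π√(L/g) = 2π√(1.912/9.799) = 2.7754 s.
Number of complete oscillations = ⌊588.8/2.7754⌋ = ⌊212.15⌋ = 212.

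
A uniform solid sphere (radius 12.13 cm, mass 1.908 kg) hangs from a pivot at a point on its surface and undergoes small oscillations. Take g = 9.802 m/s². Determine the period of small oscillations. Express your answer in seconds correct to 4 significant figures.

I_cm = (2/5)mr² = 0.011229 kg·m². The pivot is at distance d = 0.1213 m from the centre of mass.
By the parallel-axis theorem, I = I_cm + md² = 0.011229 + 0.028074 = 0.039303 kg·m².
T = 2π√(I/(mgd)) = 2π√(0.039303/(1.908 × 9.802 × 0.1213)) = 0.8270 s.

0.8270 s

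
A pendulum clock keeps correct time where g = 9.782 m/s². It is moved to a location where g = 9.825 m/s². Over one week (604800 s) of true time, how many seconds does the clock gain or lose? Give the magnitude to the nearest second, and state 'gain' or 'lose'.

The clock's period scales as T ∝ 1/√g, so T'/T = √(9.782/9.825) = 0.997809.
In 604800 s of true time the clock registers 604800/0.997809 = 606127.8 s, so it gains 1328 s.

gain 1328 s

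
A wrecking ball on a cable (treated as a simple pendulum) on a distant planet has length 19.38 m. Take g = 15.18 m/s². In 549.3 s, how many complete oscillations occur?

T = 2π√(L/g) = 2π√(19.38/15.18) = 7.0994 s.
Number of complete oscillations = ⌊549.3/7.0994⌋ = ⌊77.373⌋ = 77.

77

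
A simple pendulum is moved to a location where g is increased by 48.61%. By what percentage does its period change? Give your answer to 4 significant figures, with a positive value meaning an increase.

T ∝ 1/√g, so T'/T = 1/√(1.4861) = 0.82031.
Percentage change in T = (0.82031 − 1) × 100% = -17.97%.

-17.97%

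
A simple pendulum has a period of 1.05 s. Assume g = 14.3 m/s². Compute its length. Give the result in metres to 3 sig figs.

0.399 m

From T = 2π√(L/g), L = gT²/(4π²) = 14.3 × 1.050²/(4π²) = 0.399 m.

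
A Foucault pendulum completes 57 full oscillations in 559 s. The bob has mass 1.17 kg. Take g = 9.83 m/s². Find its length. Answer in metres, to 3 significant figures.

T = 559/57 = 9.807 s.
From T = 2π√(L/g), L = gT²/(4π²) = 9.83 × 9.807²/(4π²) = 23.9 m.

23.9 m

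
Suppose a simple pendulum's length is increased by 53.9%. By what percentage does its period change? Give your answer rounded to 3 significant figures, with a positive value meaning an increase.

24.1%

T ∝ √L, so T'/T = √(1.539) = 1.241.
Percentage change in T = (1.241 − 1) × 100% = 24.1%.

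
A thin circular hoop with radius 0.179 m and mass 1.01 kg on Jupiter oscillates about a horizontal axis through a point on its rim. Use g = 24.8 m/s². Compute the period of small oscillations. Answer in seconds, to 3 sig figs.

0.755 s

I_cm = mr² = 0.03236 kg·m². The pivot is at distance d = 0.179 m from the centre of mass.
By the parallel-axis theorem, I = I_cm + md² = 0.03236 + 0.03236 = 0.06472 kg·m².
T = 2π√(I/(mgd)) = 2π√(0.06472/(1.01 × 24.8 × 0.179)) = 0.755 s.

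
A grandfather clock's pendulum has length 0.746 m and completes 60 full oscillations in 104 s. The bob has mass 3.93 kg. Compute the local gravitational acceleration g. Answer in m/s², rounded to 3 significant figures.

T = 104/60 = 1.733 s.
From T = 2π√(L/g), g = 4π²L/T² = 4π² × 0.746/1.733² = 9.80 m/s².

9.80 m/s²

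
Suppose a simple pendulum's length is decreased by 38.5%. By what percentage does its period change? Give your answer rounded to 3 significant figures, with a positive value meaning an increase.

-21.6%

T ∝ √L, so T'/T = √(0.6150) = 0.7842.
Percentage change in T = (0.7842 − 1) × 100% = -21.6%.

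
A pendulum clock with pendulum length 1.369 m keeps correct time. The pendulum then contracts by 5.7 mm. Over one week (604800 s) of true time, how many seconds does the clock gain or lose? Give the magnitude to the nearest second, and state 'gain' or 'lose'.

T ∝ √L, so T'/T = √(1.36330/1.369) = 0.997916.
In 604800 s of true time the clock registers 604800/0.997916 = 606063.0 s, so it gains 1263 s.

gain 1263 s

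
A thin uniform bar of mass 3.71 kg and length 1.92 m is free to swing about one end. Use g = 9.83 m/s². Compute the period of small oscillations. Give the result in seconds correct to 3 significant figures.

2.27 s

For a physical pendulum T = 2π√(I/(mgd)), with d = 0.9600 m from pivot to centre of mass.
I_cm = mL²/12 = 3.71 × 1.92²/12 = 1.140 kg·m²; I = I_cm + md² = 1.140 + 3.71 × 0.9600² = 4.559 kg·m².
T = 2π√(4.559/(3.71 × 9.83 × 0.9600)) = 2.27 s.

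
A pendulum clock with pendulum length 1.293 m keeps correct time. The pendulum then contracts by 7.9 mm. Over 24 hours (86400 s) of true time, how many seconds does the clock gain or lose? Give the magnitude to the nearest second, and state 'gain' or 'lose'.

gain 265 s

T ∝ √L, so T'/T = √(1.28510/1.293) = 0.996940.
In 86400 s of true time the clock registers 86400/0.996940 = 86665.2 s, so it gains 265 s.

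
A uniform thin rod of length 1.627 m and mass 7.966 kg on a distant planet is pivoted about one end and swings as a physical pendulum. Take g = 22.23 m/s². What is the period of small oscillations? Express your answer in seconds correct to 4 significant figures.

1.388 s

For a physical pendulum T = 2π√(I/(mgd)), with d = 0.81350 m from pivot to centre of mass.
I_cm = mL²/12 = 7.966 × 1.627²/12 = 1.7573 kg·m²; I = I_cm + md² = 1.7573 + 7.966 × 0.81350² = 7.0290 kg·m².
T = 2π√(7.0290/(7.966 × 22.23 × 0.81350)) = 1.388 s.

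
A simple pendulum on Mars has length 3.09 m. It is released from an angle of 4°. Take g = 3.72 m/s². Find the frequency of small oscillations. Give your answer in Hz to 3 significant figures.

T = 2π√(L/g) = 2π√(3.09/3.72) = 5.726 s, so f = 1/T = 0.175 Hz.

0.175 Hz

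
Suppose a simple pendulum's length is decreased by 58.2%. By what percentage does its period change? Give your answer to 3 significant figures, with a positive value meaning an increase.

T ∝ √L, so T'/T = √(0.4180) = 0.6465.
Percentage change in T = (0.6465 − 1) × 100% = -35.3%.

-35.3%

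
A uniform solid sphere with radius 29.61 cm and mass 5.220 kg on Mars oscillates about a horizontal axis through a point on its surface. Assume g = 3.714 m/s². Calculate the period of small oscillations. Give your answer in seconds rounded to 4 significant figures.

I_cm = (2/5)mr² = 0.18307 kg·m². The pivot is at distance d = 0.2961 m from the centre of mass.
By the parallel-axis theorem, I = I_cm + md² = 0.18307 + 0.45766 = 0.64073 kg·m².
T = 2π√(I/(mgd)) = 2π√(0.64073/(5.220 × 3.714 × 0.2961)) = 2.099 s.

2.099 s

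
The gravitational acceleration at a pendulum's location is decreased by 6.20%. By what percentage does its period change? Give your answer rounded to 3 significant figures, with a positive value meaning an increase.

T ∝ 1/√g, so T'/T = 1/√(0.9380) = 1.033.
Percentage change in T = (1.033 − 1) × 100% = 3.25%.

3.25%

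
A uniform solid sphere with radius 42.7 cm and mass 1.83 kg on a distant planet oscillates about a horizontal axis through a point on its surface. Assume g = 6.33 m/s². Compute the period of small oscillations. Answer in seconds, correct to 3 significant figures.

1.93 s

I_cm = (2/5)mr² = 0.1335 kg·m². The pivot is at distance d = 0.427 m from the centre of mass.
By the parallel-axis theorem, I = I_cm + md² = 0.1335 + 0.3337 = 0.4671 kg·m².
T = 2π√(I/(mgd)) = 2π√(0.4671/(1.83 × 6.33 × 0.427)) = 1.93 s.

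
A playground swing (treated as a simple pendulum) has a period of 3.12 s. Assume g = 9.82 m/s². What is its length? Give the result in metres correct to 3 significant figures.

2.42 m

From T = 2π√(L/g), L = gT²/(4π²) = 9.82 × 3.120²/(4π²) = 2.42 m.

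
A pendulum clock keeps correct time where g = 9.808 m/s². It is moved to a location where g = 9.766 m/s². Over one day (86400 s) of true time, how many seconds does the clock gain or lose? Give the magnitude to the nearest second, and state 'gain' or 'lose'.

lose 185 s

The clock's period scales as T ∝ 1/√g, so T'/T = √(9.808/9.766) = 1.00215.
In 86400 s of true time the clock registers 86400/1.00215 = 86214.8 s, so it loses 185 s.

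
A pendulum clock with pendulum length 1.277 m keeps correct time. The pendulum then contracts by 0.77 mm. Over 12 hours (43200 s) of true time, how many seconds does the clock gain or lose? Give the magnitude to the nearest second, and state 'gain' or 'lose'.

gain 13 s

T ∝ √L, so T'/T = √(1.27623/1.277) = 0.999698.
In 43200 s of true time the clock registers 43200/0.999698 = 43213.0 s, so it gains 13 s.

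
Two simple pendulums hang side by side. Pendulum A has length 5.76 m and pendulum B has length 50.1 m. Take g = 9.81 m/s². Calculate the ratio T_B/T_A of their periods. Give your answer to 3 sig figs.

T ∝ √L, so T_B/T_A = √(L_B/L_A) = √(50.1/5.76) = 2.95.

2.95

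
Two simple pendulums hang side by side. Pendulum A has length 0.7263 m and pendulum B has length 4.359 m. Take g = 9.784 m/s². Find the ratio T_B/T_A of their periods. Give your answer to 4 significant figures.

T ∝ √L, so T_B/T_A = √(L_B/L_A) = √(4.359/0.7263) = 2.450.

2.450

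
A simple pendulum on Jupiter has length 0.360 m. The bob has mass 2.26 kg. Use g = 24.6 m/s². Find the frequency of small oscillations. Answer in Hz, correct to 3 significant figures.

1.32 Hz

T = 2π√(L/g) = 2π√(0.360/24.6) = 0.7601 s, so f = 1/T = 1.32 Hz.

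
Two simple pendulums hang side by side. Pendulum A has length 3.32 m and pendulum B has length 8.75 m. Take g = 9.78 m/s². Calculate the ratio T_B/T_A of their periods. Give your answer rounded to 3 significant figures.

1.62

T ∝ √L, so T_B/T_A = √(L_B/L_A) = √(8.75/3.32) = 1.62.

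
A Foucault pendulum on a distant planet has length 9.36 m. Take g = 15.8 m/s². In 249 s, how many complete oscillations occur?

T = 2π√(L/g) = 2π√(9.36/15.8) = 4.836 s.
Number of complete oscillations = ⌊249/4.836⌋ = ⌊51.49⌋ = 51.

51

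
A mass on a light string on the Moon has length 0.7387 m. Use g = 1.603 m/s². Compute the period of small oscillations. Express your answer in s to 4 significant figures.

4.265 s

T = 2π√(L/g) = 2π√(0.7387/1.603) = 2π × 0.67884 = 4.265 s.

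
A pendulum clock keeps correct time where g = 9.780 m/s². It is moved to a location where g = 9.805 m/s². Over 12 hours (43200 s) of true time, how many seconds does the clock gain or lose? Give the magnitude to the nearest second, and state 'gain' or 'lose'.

The clock's period scales as T ∝ 1/√g, so T'/T = √(9.780/9.805) = 0.998724.
In 43200 s of true time the clock registers 43200/0.998724 = 43255.2 s, so it gains 55 s.

gain 55 s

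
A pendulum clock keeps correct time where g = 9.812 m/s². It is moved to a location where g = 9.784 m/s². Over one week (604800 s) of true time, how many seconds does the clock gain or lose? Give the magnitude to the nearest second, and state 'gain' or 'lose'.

lose 864 s

The clock's period scales as T ∝ 1/√g, so T'/T = √(9.812/9.784) = 1.00143.
In 604800 s of true time the clock registers 604800/1.00143 = 603936.4 s, so it loses 864 s.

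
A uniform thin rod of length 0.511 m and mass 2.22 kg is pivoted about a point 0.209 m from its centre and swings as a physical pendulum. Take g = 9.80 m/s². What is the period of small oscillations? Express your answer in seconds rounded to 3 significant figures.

1.12 s

For a physical pendulum T = 2π√(I/(mgd)), with d = 0.2090 m from pivot to centre of mass.
I_cm = mL²/12 = 2.22 × 0.511²/12 = 0.04831 kg·m²; I = I_cm + md² = 0.04831 + 2.22 × 0.2090² = 0.1453 kg·m².
T = 2π√(0.1453/(2.22 × 9.80 × 0.2090)) = 1.12 s.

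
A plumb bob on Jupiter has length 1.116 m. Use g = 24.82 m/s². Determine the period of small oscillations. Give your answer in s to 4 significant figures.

T = 2π√(L/g) = 2π√(1.116/24.82) = 2π × 0.21205 = 1.332 s.

1.332 s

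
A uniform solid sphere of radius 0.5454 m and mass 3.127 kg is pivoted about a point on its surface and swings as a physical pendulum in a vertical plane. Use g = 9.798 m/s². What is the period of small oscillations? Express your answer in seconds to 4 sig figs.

I_cm = (2/5)mr² = 0.37206 kg·m². The pivot is at distance d = 0.5454 m from the centre of mass.
By the parallel-axis theorem, I = I_cm + md² = 0.37206 + 0.93016 = 1.3022 kg·m².
T = 2π√(I/(mgd)) = 2π√(1.3022/(3.127 × 9.798 × 0.5454)) = 1.754 s.

1.754 s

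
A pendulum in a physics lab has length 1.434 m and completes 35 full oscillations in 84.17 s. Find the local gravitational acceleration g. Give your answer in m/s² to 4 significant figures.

9.789 m/s²

T = 84.17/35 = 2.4049 s.
From T = 2π√(L/g), g = 4π²L/T² = 4π² × 1.434/2.4049² = 9.789 m/s².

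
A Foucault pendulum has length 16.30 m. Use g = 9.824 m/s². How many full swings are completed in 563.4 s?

69

T = 2π√(L/g) = 2π√(16.30/9.824) = 8.0934 s.
Number of complete oscillations = ⌊563.4/8.0934⌋ = ⌊69.613⌋ = 69.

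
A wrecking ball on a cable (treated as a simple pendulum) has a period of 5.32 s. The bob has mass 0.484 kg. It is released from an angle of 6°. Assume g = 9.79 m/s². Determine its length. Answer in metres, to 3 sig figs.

7.02 m

From T = 2π√(L/g), L = gT²/(4π²) = 9.79 × 5.320²/(4π²) = 7.02 m.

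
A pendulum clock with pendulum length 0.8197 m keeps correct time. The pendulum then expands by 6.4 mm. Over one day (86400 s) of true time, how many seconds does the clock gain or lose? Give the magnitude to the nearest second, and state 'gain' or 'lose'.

lose 335 s

T ∝ √L, so T'/T = √(0.82610/0.8197) = 1.00390.
In 86400 s of true time the clock registers 86400/1.00390 = 86064.7 s, so it loses 335 s.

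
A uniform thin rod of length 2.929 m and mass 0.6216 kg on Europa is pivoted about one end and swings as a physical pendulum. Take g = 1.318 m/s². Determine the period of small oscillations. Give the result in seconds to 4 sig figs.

For a physical pendulum T = 2π√(I/(mgd)), with d = 1.4645 m from pivot to centre of mass.
I_cm = mL²/12 = 0.6216 × 2.929²/12 = 0.44439 kg·m²; I = I_cm + md² = 0.44439 + 0.6216 × 1.4645² = 1.7776 kg·m².
T = 2π√(1.7776/(0.6216 × 1.318 × 1.4645)) = 7.648 s.

7.648 s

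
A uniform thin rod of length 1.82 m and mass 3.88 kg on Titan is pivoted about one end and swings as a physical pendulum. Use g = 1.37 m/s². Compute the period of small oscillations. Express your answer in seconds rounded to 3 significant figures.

5.91 s

For a physical pendulum T = 2π√(I/(mgd)), with d = 0.9100 m from pivot to centre of mass.
I_cm = mL²/12 = 3.88 × 1.82²/12 = 1.071 kg·m²; I = I_cm + md² = 1.071 + 3.88 × 0.9100² = 4.284 kg·m².
T = 2π√(4.284/(3.88 × 1.37 × 0.9100)) = 5.91 s.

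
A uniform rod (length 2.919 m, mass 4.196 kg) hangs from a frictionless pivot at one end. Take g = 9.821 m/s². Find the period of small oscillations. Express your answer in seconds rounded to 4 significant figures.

For a physical pendulum T = 2π√(I/(mgd)), with d = 1.4595 m from pivot to centre of mass.
I_cm = mL²/12 = 4.196 × 2.919²/12 = 2.9794 kg·m²; I = I_cm + md² = 2.9794 + 4.196 × 1.4595² = 11.917 kg·m².
T = 2π√(11.917/(4.196 × 9.821 × 1.4595)) = 2.797 s.

2.797 s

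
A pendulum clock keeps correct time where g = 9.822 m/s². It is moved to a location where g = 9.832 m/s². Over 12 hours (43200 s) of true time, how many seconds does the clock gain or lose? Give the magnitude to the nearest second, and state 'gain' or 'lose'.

The clock's period scales as T ∝ 1/√g, so T'/T = √(9.822/9.832) = 0.999491.
In 43200 s of true time the clock registers 43200/0.999491 = 43222.0 s, so it gains 22 s.

gain 22 s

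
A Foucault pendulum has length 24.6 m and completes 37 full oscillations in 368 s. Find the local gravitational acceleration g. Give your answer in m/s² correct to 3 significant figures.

T = 368/37 = 9.946 s.
From T = 2π√(L/g), g = 4π²L/T² = 4π² × 24.6/9.946² = 9.82 m/s².

9.82 m/s²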